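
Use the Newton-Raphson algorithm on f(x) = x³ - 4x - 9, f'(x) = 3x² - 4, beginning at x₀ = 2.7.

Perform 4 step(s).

f(x) = x³ - 4x - 9
f'(x) = 3x² - 4
x₀ = 2.7

Newton-Raphson formula: x_{n+1} = x_n - f(x_n)/f'(x_n)

Iteration 1:
  f(2.700000) = -0.117000
  f'(2.700000) = 17.870000
  x_1 = 2.700000 - (-0.117000)/17.870000 = 2.706547
Iteration 2:
  f(2.706547) = 0.000348
  f'(2.706547) = 17.976195
  x_2 = 2.706547 - 0.000348/17.976195 = 2.706528
Iteration 3:
  f(2.706528) = 0.000000
  f'(2.706528) = 17.975881
  x_3 = 2.706528 - 0.000000/17.975881 = 2.706528
Iteration 4:
  f(2.706528) = 0.000000
  f'(2.706528) = 17.975881
  x_4 = 2.706528 - 0.000000/17.975881 = 2.706528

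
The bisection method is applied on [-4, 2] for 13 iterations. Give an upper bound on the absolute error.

Bisection error bound: |error| ≤ (b-a)/2^n
|error| ≤ (2 - (-4))/2^13 = 6/2^13
|error| ≤ 0.0007324219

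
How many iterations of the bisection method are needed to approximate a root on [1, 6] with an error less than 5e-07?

We need (b-a)/2^n ≤ 5e-07
(6 - 1)/2^n ≤ 5e-07
5/2^n ≤ 5e-07
2^n ≥ 10000000
n ≥ log₂(10000000) = 23.25
n ≥ 24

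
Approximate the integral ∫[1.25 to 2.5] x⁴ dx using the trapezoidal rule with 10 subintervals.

f(x) = x⁴
a = 1.25, b = 2.5, n = 10
h = (b - a)/n = 0.125000

Trapezoidal rule: (h/2)[f(x₀) + 2f(x₁) + 2f(x₂) + ... + f(xₙ)]

x_0 = 1.2500, f(x_0) = 2.441406, coefficient = 1
x_1 = 1.3750, f(x_1) = 3.574463, coefficient = 2
x_2 = 1.5000, f(x_2) = 5.062500, coefficient = 2
x_3 = 1.6250, f(x_3) = 6.972900, coefficient = 2
x_4 = 1.7500, f(x_4) = 9.378906, coefficient = 2
x_5 = 1.8750, f(x_5) = 12.359619, coefficient = 2
x_6 = 2.0000, f(x_6) = 16.000000, coefficient = 2
x_7 = 2.1250, f(x_7) = 20.390869, coefficient = 2
x_8 = 2.2500, f(x_8) = 25.628906, coefficient = 2
x_9 = 2.3750, f(x_9) = 31.816650, coefficient = 2
x_10 = 2.5000, f(x_10) = 39.062500, coefficient = 1

I ≈ (0.125000/2) × 303.873535 = 18.992096
Exact value: 18.920898
Error: 0.071198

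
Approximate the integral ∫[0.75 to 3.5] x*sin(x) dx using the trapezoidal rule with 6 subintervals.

f(x) = x*sin(x)
a = 0.75, b = 3.5, n = 6
h = (b - a)/n = 0.458333

Trapezoidal rule: (h/2)[f(x₀) + 2f(x₁) + 2f(x₂) + ... + f(xₙ)]

x_0 = 0.7500, f(x_0) = 0.511229, coefficient = 1
x_1 = 1.2083, f(x_1) = 1.129823, coefficient = 2
x_2 = 1.6667, f(x_2) = 1.659013, coefficient = 2
x_3 = 2.1250, f(x_3) = 1.806930, coefficient = 2
x_4 = 2.5833, f(x_4) = 1.368419, coefficient = 2
x_5 = 3.0417, f(x_5) = 0.303436, coefficient = 2
x_6 = 3.5000, f(x_6) = -1.227741, coefficient = 1

I ≈ (0.458333/2) × 11.818730 = 2.708459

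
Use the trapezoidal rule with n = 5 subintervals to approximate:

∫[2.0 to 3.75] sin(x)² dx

f(x) = sin(x)²
a = 2.0, b = 3.75, n = 5
h = (b - a)/n = 0.350000

Trapezoidal rule: (h/2)[f(x₀) + 2f(x₁) + 2f(x₂) + ... + f(xₙ)]

x_0 = 2.0000, f(x_0) = 0.826822, coefficient = 1
x_1 = 2.3500, f(x_1) = 0.506194, coefficient = 2
x_2 = 2.7000, f(x_2) = 0.182654, coefficient = 2
x_3 = 3.0500, f(x_3) = 0.008366, coefficient = 2
x_4 = 3.4000, f(x_4) = 0.065301, coefficient = 2
x_5 = 3.7500, f(x_5) = 0.326682, coefficient = 1

I ≈ (0.350000/2) × 2.678534 = 0.468743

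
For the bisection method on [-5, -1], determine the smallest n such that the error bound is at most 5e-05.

We need (b-a)/2^n ≤ 5e-05
(-1 - (-5))/2^n ≤ 5e-05
4/2^n ≤ 5e-05
2^n ≥ 80000
n ≥ log₂(80000) = 16.29
n ≥ 17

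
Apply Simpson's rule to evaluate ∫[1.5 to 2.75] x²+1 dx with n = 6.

f(x) = x²+1
a = 1.5, b = 2.75, n = 6
h = (b - a)/n = 0.208333

Simpson's rule: (h/3)[f(x₀) + 4f(x₁) + 2f(x₂) + ... + f(xₙ)]

x_0 = 1.5000, f(x_0) = 3.250000, coefficient = 1
x_1 = 1.7083, f(x_1) = 3.918403, coefficient = 4
x_2 = 1.9167, f(x_2) = 4.673611, coefficient = 2
x_3 = 2.1250, f(x_3) = 5.515625, coefficient = 4
x_4 = 2.3333, f(x_4) = 6.444444, coefficient = 2
x_5 = 2.5417, f(x_5) = 7.460069, coefficient = 4
x_6 = 2.7500, f(x_6) = 8.562500, coefficient = 1

I ≈ (0.208333/3) × 101.625000 = 7.057292
Exact value: 7.057292
Error: 0.000000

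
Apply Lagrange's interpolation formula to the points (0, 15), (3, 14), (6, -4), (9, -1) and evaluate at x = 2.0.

Lagrange interpolation formula:
P(x) = Σ yᵢ × Lᵢ(x)
where Lᵢ(x) = Π_{j≠i} (x - xⱼ)/(xᵢ - xⱼ)

L_0(2.0) = (2.0 - 3)/(0 - 3) × (2.0 - 6)/(0 - 6) × (2.0 - 9)/(0 - 9) = 0.172840
L_1(2.0) = (2.0 - 0)/(3 - 0) × (2.0 - 6)/(3 - 6) × (2.0 - 9)/(3 - 9) = 1.037037
L_2(2.0) = (2.0 - 0)/(6 - 0) × (2.0 - 3)/(6 - 3) × (2.0 - 9)/(6 - 9) = -0.259259
L_3(2.0) = (2.0 - 0)/(9 - 0) × (2.0 - 3)/(9 - 3) × (2.0 - 6)/(9 - 6) = 0.049383

P(2.0) = 15×L_0(2.0) + 14×L_1(2.0) + (-4)×L_2(2.0) + (-1)×L_3(2.0)
P(2.0) = 18.098765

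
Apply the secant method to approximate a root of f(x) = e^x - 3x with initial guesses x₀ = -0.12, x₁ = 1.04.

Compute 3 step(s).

f(x) = e^x - 3x
x₀ = -0.12, x₁ = 1.04

Secant formula: x_{n+1} = x_n - f(x_n)(x_n - x_{n-1})/(f(x_n) - f(x_{n-1}))

Iteration 1:
  f(-0.120000) = 1.246920
  f(1.040000) = -0.290783
  x_2 = 1.040000 - (-0.290783)×(1.040000 - (-0.120000))/(-0.290783 - 1.246920)
       = 0.820642
Iteration 2:
  f(1.040000) = -0.290783
  f(0.820642) = -0.189968
  x_3 = 0.820642 - (-0.189968)×(0.820642 - 1.040000)/(-0.189968 - (-0.290783))
       = 0.407301
Iteration 3:
  f(0.820642) = -0.189968
  f(0.407301) = 0.280853
  x_4 = 0.407301 - 0.280853×(0.407301 - 0.820642)/(0.280853 - (-0.189968))
       = 0.653866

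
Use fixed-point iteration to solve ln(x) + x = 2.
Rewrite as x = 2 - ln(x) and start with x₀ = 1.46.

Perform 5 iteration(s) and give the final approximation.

Equation: ln(x) + x = 2
Fixed-point form: x = 2 - ln(x)
x₀ = 1.46

x_1 = g(1.460000) = 1.621564
x_2 = g(1.621564) = 1.516609
x_3 = g(1.516609) = 1.583523
x_4 = g(1.583523) = 1.540348
x_5 = g(1.540348) = 1.567992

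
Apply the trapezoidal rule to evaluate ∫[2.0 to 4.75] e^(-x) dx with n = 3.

f(x) = e^(-x)
a = 2.0, b = 4.75, n = 3
h = (b - a)/n = 0.916667

Trapezoidal rule: (h/2)[f(x₀) + 2f(x₁) + 2f(x₂) + ... + f(xₙ)]

x_0 = 2.0000, f(x_0) = 0.135335, coefficient = 1
x_1 = 2.9167, f(x_1) = 0.054114, coefficient = 2
x_2 = 3.8333, f(x_2) = 0.021637, coefficient = 2
x_3 = 4.7500, f(x_3) = 0.008652, coefficient = 1

I ≈ (0.916667/2) × 0.295489 = 0.135433
Exact value: 0.126684
Error: 0.008749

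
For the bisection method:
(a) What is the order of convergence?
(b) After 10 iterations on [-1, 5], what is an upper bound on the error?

(a) Bisection has linear (order 1) convergence; the error is halved each step.

(b) Error bound = (b-a)/2^n = (5 - (-1))/2^{10}
    = 6/2^{10}

(a) 1 (linear); (b) error ≤ 5.86e-03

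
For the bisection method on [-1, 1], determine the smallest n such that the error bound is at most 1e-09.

We need (b-a)/2^n ≤ 1e-09
(1 - (-1))/2^n ≤ 1e-09
2/2^n ≤ 1e-09
2^n ≥ 2000000000
n ≥ log₂(2000000000) = 30.90
n ≥ 31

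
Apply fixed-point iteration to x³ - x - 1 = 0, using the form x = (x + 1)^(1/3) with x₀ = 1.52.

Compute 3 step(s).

Equation: x³ - x - 1 = 0
Fixed-point form: x = (x + 1)^(1/3)
x₀ = 1.52

x_1 = g(1.520000) = 1.360818
x_2 = g(1.360818) = 1.331540
x_3 = g(1.331540) = 1.326013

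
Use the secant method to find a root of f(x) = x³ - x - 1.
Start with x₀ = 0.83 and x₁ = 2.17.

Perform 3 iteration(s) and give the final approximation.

f(x) = x³ - x - 1
x₀ = 0.83, x₁ = 2.17

Secant formula: x_{n+1} = x_n - f(x_n)(x_n - x_{n-1})/(f(x_n) - f(x_{n-1}))

Iteration 1:
  f(0.830000) = -1.258213
  f(2.170000) = 7.048313
  x_2 = 2.170000 - 7.048313×(2.170000 - 0.830000)/(7.048313 - (-1.258213))
       = 1.032974
Iteration 2:
  f(2.170000) = 7.048313
  f(1.032974) = -0.930755
  x_3 = 1.032974 - (-0.930755)×(1.032974 - 2.170000)/(-0.930755 - 7.048313)
       = 1.165607
Iteration 3:
  f(1.032974) = -0.930755
  f(1.165607) = -0.581966
  x_4 = 1.165607 - (-0.581966)×(1.165607 - 1.032974)/(-0.581966 - (-0.930755))
       = 1.386911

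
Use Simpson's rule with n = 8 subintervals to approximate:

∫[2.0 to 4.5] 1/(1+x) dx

f(x) = 1/(1+x)
a = 2.0, b = 4.5, n = 8
h = (b - a)/n = 0.312500

Simpson's rule: (h/3)[f(x₀) + 4f(x₁) + 2f(x₂) + ... + f(xₙ)]

x_0 = 2.0000, f(x_0) = 0.333333, coefficient = 1
x_1 = 2.3125, f(x_1) = 0.301887, coefficient = 4
x_2 = 2.6250, f(x_2) = 0.275862, coefficient = 2
x_3 = 2.9375, f(x_3) = 0.253968, coefficient = 4
x_4 = 3.2500, f(x_4) = 0.235294, coefficient = 2
x_5 = 3.5625, f(x_5) = 0.219178, coefficient = 4
x_6 = 3.8750, f(x_6) = 0.205128, coefficient = 2
x_7 = 4.1875, f(x_7) = 0.192771, coefficient = 4
x_8 = 4.5000, f(x_8) = 0.181818, coefficient = 1

I ≈ (0.312500/3) × 5.818937 = 0.606139
Exact value: 0.606136
Error: 0.000003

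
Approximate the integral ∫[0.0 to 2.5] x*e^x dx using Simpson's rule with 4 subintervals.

f(x) = x*e^x
a = 0.0, b = 2.5, n = 4
h = (b - a)/n = 0.625000

Simpson's rule: (h/3)[f(x₀) + 4f(x₁) + 2f(x₂) + ... + f(xₙ)]

x_0 = 0.0000, f(x_0) = 0.000000, coefficient = 1
x_1 = 0.6250, f(x_1) = 1.167654, coefficient = 4
x_2 = 1.2500, f(x_2) = 4.362929, coefficient = 2
x_3 = 1.8750, f(x_3) = 12.226536, coefficient = 4
x_4 = 2.5000, f(x_4) = 30.456235, coefficient = 1

I ≈ (0.625000/3) × 92.758851 = 19.324761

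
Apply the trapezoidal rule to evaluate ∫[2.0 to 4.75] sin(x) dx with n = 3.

f(x) = sin(x)
a = 2.0, b = 4.75, n = 3
h = (b - a)/n = 0.916667

Trapezoidal rule: (h/2)[f(x₀) + 2f(x₁) + 2f(x₂) + ... + f(xₙ)]

x_0 = 2.0000, f(x_0) = 0.909297, coefficient = 1
x_1 = 2.9167, f(x_1) = 0.223034, coefficient = 2
x_2 = 3.8333, f(x_2) = -0.637879, coefficient = 2
x_3 = 4.7500, f(x_3) = -0.999293, coefficient = 1

I ≈ (0.916667/2) × -0.919684 = -0.421522
Exact value: -0.453749
Error: 0.032227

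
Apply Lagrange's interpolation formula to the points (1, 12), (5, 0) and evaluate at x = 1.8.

Lagrange interpolation formula:
P(x) = Σ yᵢ × Lᵢ(x)
where Lᵢ(x) = Π_{j≠i} (x - xⱼ)/(xᵢ - xⱼ)

L_0(1.8) = (1.8 - 5)/(1 - 5) = 0.800000
L_1(1.8) = (1.8 - 1)/(5 - 1) = 0.200000

P(1.8) = 12×L_0(1.8) + 0×L_1(1.8)
P(1.8) = 9.600000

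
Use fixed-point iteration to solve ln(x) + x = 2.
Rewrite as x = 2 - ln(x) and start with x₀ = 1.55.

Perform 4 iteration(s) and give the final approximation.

Equation: ln(x) + x = 2
Fixed-point form: x = 2 - ln(x)
x₀ = 1.55

x_1 = g(1.550000) = 1.561745
x_2 = g(1.561745) = 1.554196
x_3 = g(1.554196) = 1.559042
x_4 = g(1.559042) = 1.555929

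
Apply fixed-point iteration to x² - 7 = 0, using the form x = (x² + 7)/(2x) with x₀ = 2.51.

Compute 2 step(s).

Equation: x² - 7 = 0
Fixed-point form: x = (x² + 7)/(2x)
x₀ = 2.51

x_1 = g(2.510000) = 2.649422
x_2 = g(2.649422) = 2.645754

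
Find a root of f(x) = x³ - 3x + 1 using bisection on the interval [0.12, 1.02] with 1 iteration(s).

f(x) = x³ - 3x + 1
Initial interval: [0.12, 1.02]

Iteration 1:
  c_1 = (0.120000 + 1.020000)/2 = 0.570000
  f(c_1) = f(0.570000) = -0.524807
  f(a) × f(c) < 0, new interval: [0.120000, 0.570000]

After 1 iteration(s), the approximation is c_1 = 0.570000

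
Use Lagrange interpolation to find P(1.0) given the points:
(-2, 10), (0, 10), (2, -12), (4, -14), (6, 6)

Lagrange interpolation formula:
P(x) = Σ yᵢ × Lᵢ(x)
where Lᵢ(x) = Π_{j≠i} (x - xⱼ)/(xᵢ - xⱼ)

L_0(1.0) = (1.0 - 0)/(-2 - 0) × (1.0 - 2)/(-2 - 2) × (1.0 - 4)/(-2 - 4) × (1.0 - 6)/(-2 - 6) = -0.039062
L_1(1.0) = (1.0 - (-2))/(0 - (-2)) × (1.0 - 2)/(0 - 2) × (1.0 - 4)/(0 - 4) × (1.0 - 6)/(0 - 6) = 0.468750
L_2(1.0) = (1.0 - (-2))/(2 - (-2)) × (1.0 - 0)/(2 - 0) × (1.0 - 4)/(2 - 4) × (1.0 - 6)/(2 - 6) = 0.703125
L_3(1.0) = (1.0 - (-2))/(4 - (-2)) × (1.0 - 0)/(4 - 0) × (1.0 - 2)/(4 - 2) × (1.0 - 6)/(4 - 6) = -0.156250
L_4(1.0) = (1.0 - (-2))/(6 - (-2)) × (1.0 - 0)/(6 - 0) × (1.0 - 2)/(6 - 2) × (1.0 - 4)/(6 - 4) = 0.023438

P(1.0) = 10×L_0(1.0) + 10×L_1(1.0) + (-12)×L_2(1.0) + (-14)×L_3(1.0) + 6×L_4(1.0)
P(1.0) = -1.812500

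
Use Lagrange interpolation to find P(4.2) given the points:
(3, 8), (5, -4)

Lagrange interpolation formula:
P(x) = Σ yᵢ × Lᵢ(x)
where Lᵢ(x) = Π_{j≠i} (x - xⱼ)/(xᵢ - xⱼ)

L_0(4.2) = (4.2 - 5)/(3 - 5) = 0.400000
L_1(4.2) = (4.2 - 3)/(5 - 3) = 0.600000

P(4.2) = 8×L_0(4.2) + (-4)×L_1(4.2)
P(4.2) = 0.800000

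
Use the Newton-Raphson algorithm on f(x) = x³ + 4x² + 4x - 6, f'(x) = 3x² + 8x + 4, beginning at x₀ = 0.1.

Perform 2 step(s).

f(x) = x³ + 4x² + 4x - 6
f'(x) = 3x² + 8x + 4
x₀ = 0.1

Newton-Raphson formula: x_{n+1} = x_n - f(x_n)/f'(x_n)

Iteration 1:
  f(0.100000) = -5.559000
  f'(0.100000) = 4.830000
  x_1 = 0.100000 - (-5.559000)/4.830000 = 1.250932
Iteration 2:
  f(1.250932) = 7.220542
  f'(1.250932) = 18.701944
  x_2 = 1.250932 - 7.220542/18.701944 = 0.864847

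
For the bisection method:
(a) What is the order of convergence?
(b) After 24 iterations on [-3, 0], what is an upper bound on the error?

(a) Bisection has linear (order 1) convergence; the error is halved each step.

(b) Error bound = (b-a)/2^n = (0 - (-3))/2^{24}
    = 3/2^{24}

(a) 1 (linear); (b) error ≤ 1.79e-07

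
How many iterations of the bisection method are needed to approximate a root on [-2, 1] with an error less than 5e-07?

We need (b-a)/2^n ≤ 5e-07
(1 - (-2))/2^n ≤ 5e-07
3/2^n ≤ 5e-07
2^n ≥ 6000000
n ≥ log₂(6000000) = 22.52
n ≥ 23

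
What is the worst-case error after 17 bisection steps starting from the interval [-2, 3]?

Bisection error bound: |error| ≤ (b-a)/2^n
|error| ≤ (3 - (-2))/2^17 = 5/2^17
|error| ≤ 0.0000381470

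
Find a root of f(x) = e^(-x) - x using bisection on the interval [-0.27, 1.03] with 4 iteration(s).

f(x) = e^(-x) - x
Initial interval: [-0.27, 1.03]

Iteration 1:
  c_1 = (-0.270000 + 1.030000)/2 = 0.380000
  f(c_1) = f(0.380000) = 0.303861
  f(a) × f(c) ≥ 0, new interval: [0.380000, 1.030000]
Iteration 2:
  c_2 = (0.380000 + 1.030000)/2 = 0.705000
  f(c_2) = f(0.705000) = -0.210891
  f(a) × f(c) < 0, new interval: [0.380000, 0.705000]
Iteration 3:
  c_3 = (0.380000 + 0.705000)/2 = 0.542500
  f(c_3) = f(0.542500) = 0.038793
  f(a) × f(c) ≥ 0, new interval: [0.542500, 0.705000]
Iteration 4:
  c_4 = (0.542500 + 0.705000)/2 = 0.623750
  f(c_4) = f(0.623750) = -0.087819
  f(a) × f(c) < 0, new interval: [0.542500, 0.623750]

After 4 iteration(s), the approximation is c_4 = 0.623750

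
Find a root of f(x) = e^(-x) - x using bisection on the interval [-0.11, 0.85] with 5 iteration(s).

f(x) = e^(-x) - x
Initial interval: [-0.11, 0.85]

Iteration 1:
  c_1 = (-0.110000 + 0.850000)/2 = 0.370000
  f(c_1) = f(0.370000) = 0.320734
  f(a) × f(c) ≥ 0, new interval: [0.370000, 0.850000]
Iteration 2:
  c_2 = (0.370000 + 0.850000)/2 = 0.610000
  f(c_2) = f(0.610000) = -0.066649
  f(a) × f(c) < 0, new interval: [0.370000, 0.610000]
Iteration 3:
  c_3 = (0.370000 + 0.610000)/2 = 0.490000
  f(c_3) = f(0.490000) = 0.122626
  f(a) × f(c) ≥ 0, new interval: [0.490000, 0.610000]
Iteration 4:
  c_4 = (0.490000 + 0.610000)/2 = 0.550000
  f(c_4) = f(0.550000) = 0.026950
  f(a) × f(c) ≥ 0, new interval: [0.550000, 0.610000]
Iteration 5:
  c_5 = (0.550000 + 0.610000)/2 = 0.580000
  f(c_5) = f(0.580000) = -0.020102
  f(a) × f(c) < 0, new interval: [0.550000, 0.580000]

After 5 iteration(s), the approximation is c_5 = 0.580000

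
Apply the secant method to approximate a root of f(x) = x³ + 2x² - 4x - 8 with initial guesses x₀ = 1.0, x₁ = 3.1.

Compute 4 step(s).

f(x) = x³ + 2x² - 4x - 8
x₀ = 1.0, x₁ = 3.1

Secant formula: x_{n+1} = x_n - f(x_n)(x_n - x_{n-1})/(f(x_n) - f(x_{n-1}))

Iteration 1:
  f(1.000000) = -9.000000
  f(3.100000) = 28.611000
  x_2 = 3.100000 - 28.611000×(3.100000 - 1.000000)/(28.611000 - (-9.000000))
       = 1.502513
Iteration 2:
  f(3.100000) = 28.611000
  f(1.502513) = -6.102974
  x_3 = 1.502513 - (-6.102974)×(1.502513 - 3.100000)/(-6.102974 - 28.611000)
       = 1.783363
Iteration 3:
  f(1.502513) = -6.102974
  f(1.783363) = -3.100910
  x_4 = 1.783363 - (-3.100910)×(1.783363 - 1.502513)/(-3.100910 - (-6.102974))
       = 2.073460
Iteration 4:
  f(1.783363) = -3.100910
  f(2.073460) = 1.218930
  x_5 = 2.073460 - 1.218930×(2.073460 - 1.783363)/(1.218930 - (-3.100910))
       = 1.991603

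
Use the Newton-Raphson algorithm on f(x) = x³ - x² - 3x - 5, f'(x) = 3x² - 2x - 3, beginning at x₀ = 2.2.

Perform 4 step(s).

f(x) = x³ - x² - 3x - 5
f'(x) = 3x² - 2x - 3
x₀ = 2.2

Newton-Raphson formula: x_{n+1} = x_n - f(x_n)/f'(x_n)

Iteration 1:
  f(2.200000) = -5.792000
  f'(2.200000) = 7.120000
  x_1 = 2.200000 - (-5.792000)/7.120000 = 3.013483
Iteration 2:
  f(3.013483) = 4.244153
  f'(3.013483) = 18.216276
  x_2 = 3.013483 - 4.244153/18.216276 = 2.780496
Iteration 3:
  f(2.780496) = 0.423812
  f'(2.780496) = 14.632486
  x_3 = 2.780496 - 0.423812/14.632486 = 2.751533
Iteration 4:
  f(2.751533) = 0.006134
  f'(2.751533) = 14.209728
  x_4 = 2.751533 - 0.006134/14.209728 = 2.751101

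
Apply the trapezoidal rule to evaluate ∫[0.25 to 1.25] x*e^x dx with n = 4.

f(x) = x*e^x
a = 0.25, b = 1.25, n = 4
h = (b - a)/n = 0.250000

Trapezoidal rule: (h/2)[f(x₀) + 2f(x₁) + 2f(x₂) + ... + f(xₙ)]

x_0 = 0.2500, f(x_0) = 0.321006, coefficient = 1
x_1 = 0.5000, f(x_1) = 0.824361, coefficient = 2
x_2 = 0.7500, f(x_2) = 1.587750, coefficient = 2
x_3 = 1.0000, f(x_3) = 2.718282, coefficient = 2
x_4 = 1.2500, f(x_4) = 4.362929, coefficient = 1

I ≈ (0.250000/2) × 14.944720 = 1.868090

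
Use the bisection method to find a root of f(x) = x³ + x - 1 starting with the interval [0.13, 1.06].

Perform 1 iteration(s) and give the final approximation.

f(x) = x³ + x - 1
Initial interval: [0.13, 1.06]

Iteration 1:
  c_1 = (0.130000 + 1.060000)/2 = 0.595000
  f(c_1) = f(0.595000) = -0.194355
  f(a) × f(c) ≥ 0, new interval: [0.595000, 1.060000]

After 1 iteration(s), the approximation is c_1 = 0.595000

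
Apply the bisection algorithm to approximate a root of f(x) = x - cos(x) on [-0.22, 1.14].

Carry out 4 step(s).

f(x) = x - cos(x)
Initial interval: [-0.22, 1.14]

Iteration 1:
  c_1 = (-0.220000 + 1.140000)/2 = 0.460000
  f(c_1) = f(0.460000) = -0.436052
  f(a) × f(c) ≥ 0, new interval: [0.460000, 1.140000]
Iteration 2:
  c_2 = (0.460000 + 1.140000)/2 = 0.800000
  f(c_2) = f(0.800000) = 0.103293
  f(a) × f(c) < 0, new interval: [0.460000, 0.800000]
Iteration 3:
  c_3 = (0.460000 + 0.800000)/2 = 0.630000
  f(c_3) = f(0.630000) = -0.178028
  f(a) × f(c) ≥ 0, new interval: [0.630000, 0.800000]
Iteration 4:
  c_4 = (0.630000 + 0.800000)/2 = 0.715000
  f(c_4) = f(0.715000) = -0.040093
  f(a) × f(c) ≥ 0, new interval: [0.715000, 0.800000]

After 4 iteration(s), the approximation is c_4 = 0.715000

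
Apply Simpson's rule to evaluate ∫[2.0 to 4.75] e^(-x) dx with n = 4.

f(x) = e^(-x)
a = 2.0, b = 4.75, n = 4
h = (b - a)/n = 0.687500

Simpson's rule: (h/3)[f(x₀) + 4f(x₁) + 2f(x₂) + ... + f(xₙ)]

x_0 = 2.0000, f(x_0) = 0.135335, coefficient = 1
x_1 = 2.6875, f(x_1) = 0.068051, coefficient = 4
x_2 = 3.3750, f(x_2) = 0.034218, coefficient = 2
x_3 = 4.0625, f(x_3) = 0.017206, coefficient = 4
x_4 = 4.7500, f(x_4) = 0.008652, coefficient = 1

I ≈ (0.687500/3) × 0.553450 = 0.126832
Exact value: 0.126684
Error: 0.000149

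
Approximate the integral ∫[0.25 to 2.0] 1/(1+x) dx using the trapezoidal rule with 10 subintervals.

f(x) = 1/(1+x)
a = 0.25, b = 2.0, n = 10
h = (b - a)/n = 0.175000

Trapezoidal rule: (h/2)[f(x₀) + 2f(x₁) + 2f(x₂) + ... + f(xₙ)]

x_0 = 0.2500, f(x_0) = 0.800000, coefficient = 1
x_1 = 0.4250, f(x_1) = 0.701754, coefficient = 2
x_2 = 0.6000, f(x_2) = 0.625000, coefficient = 2
x_3 = 0.7750, f(x_3) = 0.563380, coefficient = 2
x_4 = 0.9500, f(x_4) = 0.512821, coefficient = 2
x_5 = 1.1250, f(x_5) = 0.470588, coefficient = 2
x_6 = 1.3000, f(x_6) = 0.434783, coefficient = 2
x_7 = 1.4750, f(x_7) = 0.404040, coefficient = 2
x_8 = 1.6500, f(x_8) = 0.377358, coefficient = 2
x_9 = 1.8250, f(x_9) = 0.353982, coefficient = 2
x_10 = 2.0000, f(x_10) = 0.333333, coefficient = 1

I ≈ (0.175000/2) × 10.020748 = 0.876815
Exact value: 0.875469
Error: 0.001347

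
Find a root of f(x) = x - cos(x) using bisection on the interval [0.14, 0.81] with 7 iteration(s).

f(x) = x - cos(x)
Initial interval: [0.14, 0.81]

Iteration 1:
  c_1 = (0.140000 + 0.810000)/2 = 0.475000
  f(c_1) = f(0.475000) = -0.414293
  f(a) × f(c) ≥ 0, new interval: [0.475000, 0.810000]
Iteration 2:
  c_2 = (0.475000 + 0.810000)/2 = 0.642500
  f(c_2) = f(0.642500) = -0.158100
  f(a) × f(c) ≥ 0, new interval: [0.642500, 0.810000]
Iteration 3:
  c_3 = (0.642500 + 0.810000)/2 = 0.726250
  f(c_3) = f(0.726250) = -0.021420
  f(a) × f(c) ≥ 0, new interval: [0.726250, 0.810000]
Iteration 4:
  c_4 = (0.726250 + 0.810000)/2 = 0.768125
  f(c_4) = f(0.768125) = 0.048910
  f(a) × f(c) < 0, new interval: [0.726250, 0.768125]
Iteration 5:
  c_5 = (0.726250 + 0.768125)/2 = 0.747188
  f(c_5) = f(0.747188) = 0.013584
  f(a) × f(c) < 0, new interval: [0.726250, 0.747188]
Iteration 6:
  c_6 = (0.726250 + 0.747188)/2 = 0.736719
  f(c_6) = f(0.736719) = -0.003958
  f(a) × f(c) ≥ 0, new interval: [0.736719, 0.747188]
Iteration 7:
  c_7 = (0.736719 + 0.747188)/2 = 0.741953
  f(c_7) = f(0.741953) = 0.004803
  f(a) × f(c) < 0, new interval: [0.736719, 0.741953]

After 7 iteration(s), the approximation is c_7 = 0.741953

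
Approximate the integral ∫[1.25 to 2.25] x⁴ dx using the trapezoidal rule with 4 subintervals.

f(x) = x⁴
a = 1.25, b = 2.25, n = 4
h = (b - a)/n = 0.250000

Trapezoidal rule: (h/2)[f(x₀) + 2f(x₁) + 2f(x₂) + ... + f(xₙ)]

x_0 = 1.2500, f(x_0) = 2.441406, coefficient = 1
x_1 = 1.5000, f(x_1) = 5.062500, coefficient = 2
x_2 = 1.7500, f(x_2) = 9.378906, coefficient = 2
x_3 = 2.0000, f(x_3) = 16.000000, coefficient = 2
x_4 = 2.2500, f(x_4) = 25.628906, coefficient = 1

I ≈ (0.250000/2) × 88.953125 = 11.119141
Exact value: 10.922656
Error: 0.196484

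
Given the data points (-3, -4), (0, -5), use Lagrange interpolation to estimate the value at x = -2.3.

Lagrange interpolation formula:
P(x) = Σ yᵢ × Lᵢ(x)
where Lᵢ(x) = Π_{j≠i} (x - xⱼ)/(xᵢ - xⱼ)

L_0(-2.3) = (-2.3 - 0)/(-3 - 0) = 0.766667
L_1(-2.3) = (-2.3 - (-3))/(0 - (-3)) = 0.233333

P(-2.3) = (-4)×L_0(-2.3) + (-5)×L_1(-2.3)
P(-2.3) = -4.233333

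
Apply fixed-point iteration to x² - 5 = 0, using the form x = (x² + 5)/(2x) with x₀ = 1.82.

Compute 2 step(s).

Equation: x² - 5 = 0
Fixed-point form: x = (x² + 5)/(2x)
x₀ = 1.82

x_1 = g(1.820000) = 2.283626
x_2 = g(2.283626) = 2.236563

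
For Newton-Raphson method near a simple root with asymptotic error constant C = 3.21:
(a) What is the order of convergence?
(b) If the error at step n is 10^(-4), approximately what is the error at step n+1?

(a) Newton-Raphson has quadratic (order 2) convergence near simple roots.
    This means |e_{n+1}| ≈ C|e_n|².

(b) With |e_n| = 10^(-4) and C = 3.21:
    |e_{n+1}| ≈ 3.21 × (10^(-4))² = 3.21 × 10^(-8)

(a) 2 (quadratic); (b) |e_{n+1}| ≈ 3.210e-08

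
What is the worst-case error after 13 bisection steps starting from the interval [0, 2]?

Bisection error bound: |error| ≤ (b-a)/2^n
|error| ≤ (2 - 0)/2^13 = 2/2^13
|error| ≤ 0.0002441406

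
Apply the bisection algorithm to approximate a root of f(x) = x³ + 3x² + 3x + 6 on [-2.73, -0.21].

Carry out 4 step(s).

f(x) = x³ + 3x² + 3x + 6
Initial interval: [-2.73, -0.21]

Iteration 1:
  c_1 = (-2.730000 + (-0.210000))/2 = -1.470000
  f(c_1) = f(-1.470000) = 4.896177
  f(a) × f(c) < 0, new interval: [-2.730000, -1.470000]
Iteration 2:
  c_2 = (-2.730000 + (-1.470000))/2 = -2.100000
  f(c_2) = f(-2.100000) = 3.669000
  f(a) × f(c) < 0, new interval: [-2.730000, -2.100000]
Iteration 3:
  c_3 = (-2.730000 + (-2.100000))/2 = -2.415000
  f(c_3) = f(-2.415000) = 2.166852
  f(a) × f(c) < 0, new interval: [-2.730000, -2.415000]
Iteration 4:
  c_4 = (-2.730000 + (-2.415000))/2 = -2.572500
  f(c_4) = f(-2.572500) = 1.111591
  f(a) × f(c) < 0, new interval: [-2.730000, -2.572500]

After 4 iteration(s), the approximation is c_4 = -2.572500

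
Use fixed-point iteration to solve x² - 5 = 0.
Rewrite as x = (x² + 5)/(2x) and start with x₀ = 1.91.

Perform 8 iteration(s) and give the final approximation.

Equation: x² - 5 = 0
Fixed-point form: x = (x² + 5)/(2x)
x₀ = 1.91

x_1 = g(1.910000) = 2.263901
x_2 = g(2.263901) = 2.236239
x_3 = g(2.236239) = 2.236068
x_4 = g(2.236068) = 2.236068
x_5 = g(2.236068) = 2.236068
x_6 = g(2.236068) = 2.236068
x_7 = g(2.236068) = 2.236068
x_8 = g(2.236068) = 2.236068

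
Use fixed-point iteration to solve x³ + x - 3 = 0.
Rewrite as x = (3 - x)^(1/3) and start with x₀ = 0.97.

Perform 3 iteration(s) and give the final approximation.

Equation: x³ + x - 3 = 0
Fixed-point form: x = (3 - x)^(1/3)
x₀ = 0.97

x_1 = g(0.970000) = 1.266189
x_2 = g(1.266189) = 1.201344
x_3 = g(1.201344) = 1.216138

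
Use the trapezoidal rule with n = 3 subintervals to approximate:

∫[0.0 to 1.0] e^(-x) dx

f(x) = e^(-x)
a = 0.0, b = 1.0, n = 3
h = (b - a)/n = 0.333333

Trapezoidal rule: (h/2)[f(x₀) + 2f(x₁) + 2f(x₂) + ... + f(xₙ)]

x_0 = 0.0000, f(x_0) = 1.000000, coefficient = 1
x_1 = 0.3333, f(x_1) = 0.716531, coefficient = 2
x_2 = 0.6667, f(x_2) = 0.513417, coefficient = 2
x_3 = 1.0000, f(x_3) = 0.367879, coefficient = 1

I ≈ (0.333333/2) × 3.827776 = 0.637963
Exact value: 0.632121
Error: 0.005842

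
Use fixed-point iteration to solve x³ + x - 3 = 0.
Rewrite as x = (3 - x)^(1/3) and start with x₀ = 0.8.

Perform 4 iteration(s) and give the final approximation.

Equation: x³ + x - 3 = 0
Fixed-point form: x = (3 - x)^(1/3)
x₀ = 0.8

x_1 = g(0.800000) = 1.300591
x_2 = g(1.300591) = 1.193345
x_3 = g(1.193345) = 1.217938
x_4 = g(1.217938) = 1.212386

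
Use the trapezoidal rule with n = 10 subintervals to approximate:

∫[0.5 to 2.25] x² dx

f(x) = x²
a = 0.5, b = 2.25, n = 10
h = (b - a)/n = 0.175000

Trapezoidal rule: (h/2)[f(x₀) + 2f(x₁) + 2f(x₂) + ... + f(xₙ)]

x_0 = 0.5000, f(x_0) = 0.250000, coefficient = 1
x_1 = 0.6750, f(x_1) = 0.455625, coefficient = 2
x_2 = 0.8500, f(x_2) = 0.722500, coefficient = 2
x_3 = 1.0250, f(x_3) = 1.050625, coefficient = 2
x_4 = 1.2000, f(x_4) = 1.440000, coefficient = 2
x_5 = 1.3750, f(x_5) = 1.890625, coefficient = 2
x_6 = 1.5500, f(x_6) = 2.402500, coefficient = 2
x_7 = 1.7250, f(x_7) = 2.975625, coefficient = 2
x_8 = 1.9000, f(x_8) = 3.610000, coefficient = 2
x_9 = 2.0750, f(x_9) = 4.305625, coefficient = 2
x_10 = 2.2500, f(x_10) = 5.062500, coefficient = 1

I ≈ (0.175000/2) × 43.018750 = 3.764141
Exact value: 3.755208
Error: 0.008932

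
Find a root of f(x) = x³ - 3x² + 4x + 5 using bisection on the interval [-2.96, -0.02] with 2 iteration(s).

f(x) = x³ - 3x² + 4x + 5
Initial interval: [-2.96, -0.02]

Iteration 1:
  c_1 = (-2.960000 + (-0.020000))/2 = -1.490000
  f(c_1) = f(-1.490000) = -10.928249
  f(a) × f(c) ≥ 0, new interval: [-1.490000, -0.020000]
Iteration 2:
  c_2 = (-1.490000 + (-0.020000))/2 = -0.755000
  f(c_2) = f(-0.755000) = -0.160444
  f(a) × f(c) ≥ 0, new interval: [-0.755000, -0.020000]

After 2 iteration(s), the approximation is c_2 = -0.755000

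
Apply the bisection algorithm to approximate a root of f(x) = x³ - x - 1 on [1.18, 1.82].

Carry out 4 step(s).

f(x) = x³ - x - 1
Initial interval: [1.18, 1.82]

Iteration 1:
  c_1 = (1.180000 + 1.820000)/2 = 1.500000
  f(c_1) = f(1.500000) = 0.875000
  f(a) × f(c) < 0, new interval: [1.180000, 1.500000]
Iteration 2:
  c_2 = (1.180000 + 1.500000)/2 = 1.340000
  f(c_2) = f(1.340000) = 0.066104
  f(a) × f(c) < 0, new interval: [1.180000, 1.340000]
Iteration 3:
  c_3 = (1.180000 + 1.340000)/2 = 1.260000
  f(c_3) = f(1.260000) = -0.259624
  f(a) × f(c) ≥ 0, new interval: [1.260000, 1.340000]
Iteration 4:
  c_4 = (1.260000 + 1.340000)/2 = 1.300000
  f(c_4) = f(1.300000) = -0.103000
  f(a) × f(c) ≥ 0, new interval: [1.300000, 1.340000]

After 4 iteration(s), the approximation is c_4 = 1.300000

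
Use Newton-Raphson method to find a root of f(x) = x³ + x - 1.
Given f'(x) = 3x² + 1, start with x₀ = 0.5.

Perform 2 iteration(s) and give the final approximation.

f(x) = x³ + x - 1
f'(x) = 3x² + 1
x₀ = 0.5

Newton-Raphson formula: x_{n+1} = x_n - f(x_n)/f'(x_n)

Iteration 1:
  f(0.500000) = -0.375000
  f'(0.500000) = 1.750000
  x_1 = 0.500000 - (-0.375000)/1.750000 = 0.714286
Iteration 2:
  f(0.714286) = 0.078717
  f'(0.714286) = 2.530612
  x_2 = 0.714286 - 0.078717/2.530612 = 0.683180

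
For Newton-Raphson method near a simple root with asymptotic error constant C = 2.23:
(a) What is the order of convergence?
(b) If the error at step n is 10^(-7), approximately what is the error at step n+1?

(a) Newton-Raphson has quadratic (order 2) convergence near simple roots.
    This means |e_{n+1}| ≈ C|e_n|².

(b) With |e_n| = 10^(-7) and C = 2.23:
    |e_{n+1}| ≈ 2.23 × (10^(-7))² = 2.23 × 10^(-14)

(a) 2 (quadratic); (b) |e_{n+1}| ≈ 2.230e-14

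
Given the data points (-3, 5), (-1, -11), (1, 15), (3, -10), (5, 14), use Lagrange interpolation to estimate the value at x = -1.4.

Lagrange interpolation formula:
P(x) = Σ yᵢ × Lᵢ(x)
where Lᵢ(x) = Π_{j≠i} (x - xⱼ)/(xᵢ - xⱼ)

L_0(-1.4) = (-1.4 - (-1))/(-3 - (-1)) × (-1.4 - 1)/(-3 - 1) × (-1.4 - 3)/(-3 - 3) × (-1.4 - 5)/(-3 - 5) = 0.070400
L_1(-1.4) = (-1.4 - (-3))/(-1 - (-3)) × (-1.4 - 1)/(-1 - 1) × (-1.4 - 3)/(-1 - 3) × (-1.4 - 5)/(-1 - 5) = 1.126400
L_2(-1.4) = (-1.4 - (-3))/(1 - (-3)) × (-1.4 - (-1))/(1 - (-1)) × (-1.4 - 3)/(1 - 3) × (-1.4 - 5)/(1 - 5) = -0.281600
L_3(-1.4) = (-1.4 - (-3))/(3 - (-3)) × (-1.4 - (-1))/(3 - (-1)) × (-1.4 - 1)/(3 - 1) × (-1.4 - 5)/(3 - 5) = 0.102400
L_4(-1.4) = (-1.4 - (-3))/(5 - (-3)) × (-1.4 - (-1))/(5 - (-1)) × (-1.4 - 1)/(5 - 1) × (-1.4 - 3)/(5 - 3) = -0.017600

P(-1.4) = 5×L_0(-1.4) + (-11)×L_1(-1.4) + 15×L_2(-1.4) + (-10)×L_3(-1.4) + 14×L_4(-1.4)
P(-1.4) = -17.532800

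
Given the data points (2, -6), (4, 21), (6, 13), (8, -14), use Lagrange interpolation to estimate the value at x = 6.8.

Lagrange interpolation formula:
P(x) = Σ yᵢ × Lᵢ(x)
where Lᵢ(x) = Π_{j≠i} (x - xⱼ)/(xᵢ - xⱼ)

L_0(6.8) = (6.8 - 4)/(2 - 4) × (6.8 - 6)/(2 - 6) × (6.8 - 8)/(2 - 8) = 0.056000
L_1(6.8) = (6.8 - 2)/(4 - 2) × (6.8 - 6)/(4 - 6) × (6.8 - 8)/(4 - 8) = -0.288000
L_2(6.8) = (6.8 - 2)/(6 - 2) × (6.8 - 4)/(6 - 4) × (6.8 - 8)/(6 - 8) = 1.008000
L_3(6.8) = (6.8 - 2)/(8 - 2) × (6.8 - 4)/(8 - 4) × (6.8 - 6)/(8 - 6) = 0.224000

P(6.8) = (-6)×L_0(6.8) + 21×L_1(6.8) + 13×L_2(6.8) + (-14)×L_3(6.8)
P(6.8) = 3.584000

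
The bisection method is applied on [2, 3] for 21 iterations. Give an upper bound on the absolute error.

Bisection error bound: |error| ≤ (b-a)/2^n
|error| ≤ (3 - 2)/2^21 = 1/2^21
|error| ≤ 0.0000004768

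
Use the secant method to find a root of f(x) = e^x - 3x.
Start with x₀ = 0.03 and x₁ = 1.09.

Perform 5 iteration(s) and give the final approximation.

f(x) = e^x - 3x
x₀ = 0.03, x₁ = 1.09

Secant formula: x_{n+1} = x_n - f(x_n)(x_n - x_{n-1})/(f(x_n) - f(x_{n-1}))

Iteration 1:
  f(0.030000) = 0.940455
  f(1.090000) = -0.295726
  x_2 = 1.090000 - (-0.295726)×(1.090000 - 0.030000)/(-0.295726 - 0.940455)
       = 0.836421
Iteration 2:
  f(1.090000) = -0.295726
  f(0.836421) = -0.201171
  x_3 = 0.836421 - (-0.201171)×(0.836421 - 1.090000)/(-0.201171 - (-0.295726))
       = 0.296913
Iteration 3:
  f(0.836421) = -0.201171
  f(0.296913) = 0.454959
  x_4 = 0.296913 - 0.454959×(0.296913 - 0.836421)/(0.454959 - (-0.201171))
       = 0.671006
Iteration 4:
  f(0.296913) = 0.454959
  f(0.671006) = -0.056814
  x_5 = 0.671006 - (-0.056814)×(0.671006 - 0.296913)/(-0.056814 - 0.454959)
       = 0.629477
Iteration 5:
  f(0.671006) = -0.056814
  f(0.629477) = -0.011802
  x_6 = 0.629477 - (-0.011802)×(0.629477 - 0.671006)/(-0.011802 - (-0.056814))
       = 0.618588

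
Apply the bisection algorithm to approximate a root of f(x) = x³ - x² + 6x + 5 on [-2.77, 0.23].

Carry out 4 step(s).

f(x) = x³ - x² + 6x + 5
Initial interval: [-2.77, 0.23]

Iteration 1:
  c_1 = (-2.770000 + 0.230000)/2 = -1.270000
  f(c_1) = f(-1.270000) = -6.281283
  f(a) × f(c) ≥ 0, new interval: [-1.270000, 0.230000]
Iteration 2:
  c_2 = (-1.270000 + 0.230000)/2 = -0.520000
  f(c_2) = f(-0.520000) = 1.468992
  f(a) × f(c) < 0, new interval: [-1.270000, -0.520000]
Iteration 3:
  c_3 = (-1.270000 + (-0.520000))/2 = -0.895000
  f(c_3) = f(-0.895000) = -1.887942
  f(a) × f(c) ≥ 0, new interval: [-0.895000, -0.520000]
Iteration 4:
  c_4 = (-0.895000 + (-0.520000))/2 = -0.707500
  f(c_4) = f(-0.707500) = -0.099700
  f(a) × f(c) ≥ 0, new interval: [-0.707500, -0.520000]

After 4 iteration(s), the approximation is c_4 = -0.707500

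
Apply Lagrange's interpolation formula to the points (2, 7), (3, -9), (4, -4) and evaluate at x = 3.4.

Lagrange interpolation formula:
P(x) = Σ yᵢ × Lᵢ(x)
where Lᵢ(x) = Π_{j≠i} (x - xⱼ)/(xᵢ - xⱼ)

L_0(3.4) = (3.4 - 3)/(2 - 3) × (3.4 - 4)/(2 - 4) = -0.120000
L_1(3.4) = (3.4 - 2)/(3 - 2) × (3.4 - 4)/(3 - 4) = 0.840000
L_2(3.4) = (3.4 - 2)/(4 - 2) × (3.4 - 3)/(4 - 3) = 0.280000

P(3.4) = 7×L_0(3.4) + (-9)×L_1(3.4) + (-4)×L_2(3.4)
P(3.4) = -9.520000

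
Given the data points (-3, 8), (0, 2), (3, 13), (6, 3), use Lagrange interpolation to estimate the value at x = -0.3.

Lagrange interpolation formula:
P(x) = Σ yᵢ × Lᵢ(x)
where Lᵢ(x) = Π_{j≠i} (x - xⱼ)/(xᵢ - xⱼ)

L_0(-0.3) = (-0.3 - 0)/(-3 - 0) × (-0.3 - 3)/(-3 - 3) × (-0.3 - 6)/(-3 - 6) = 0.038500
L_1(-0.3) = (-0.3 - (-3))/(0 - (-3)) × (-0.3 - 3)/(0 - 3) × (-0.3 - 6)/(0 - 6) = 1.039500
L_2(-0.3) = (-0.3 - (-3))/(3 - (-3)) × (-0.3 - 0)/(3 - 0) × (-0.3 - 6)/(3 - 6) = -0.094500
L_3(-0.3) = (-0.3 - (-3))/(6 - (-3)) × (-0.3 - 0)/(6 - 0) × (-0.3 - 3)/(6 - 3) = 0.016500

P(-0.3) = 8×L_0(-0.3) + 2×L_1(-0.3) + 13×L_2(-0.3) + 3×L_3(-0.3)
P(-0.3) = 1.208000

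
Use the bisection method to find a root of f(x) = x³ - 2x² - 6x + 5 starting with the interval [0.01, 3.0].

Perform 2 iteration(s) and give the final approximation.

f(x) = x³ - 2x² - 6x + 5
Initial interval: [0.01, 3.0]

Iteration 1:
  c_1 = (0.010000 + 3.000000)/2 = 1.505000
  f(c_1) = f(1.505000) = -5.151187
  f(a) × f(c) < 0, new interval: [0.010000, 1.505000]
Iteration 2:
  c_2 = (0.010000 + 1.505000)/2 = 0.757500
  f(c_2) = f(0.757500) = -0.257954
  f(a) × f(c) < 0, new interval: [0.010000, 0.757500]

After 2 iteration(s), the approximation is c_2 = 0.757500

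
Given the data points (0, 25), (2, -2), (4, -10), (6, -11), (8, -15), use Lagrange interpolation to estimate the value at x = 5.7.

Lagrange interpolation formula:
P(x) = Σ yᵢ × Lᵢ(x)
where Lᵢ(x) = Π_{j≠i} (x - xⱼ)/(xᵢ - xⱼ)

L_0(5.7) = (5.7 - 2)/(0 - 2) × (5.7 - 4)/(0 - 4) × (5.7 - 6)/(0 - 6) × (5.7 - 8)/(0 - 8) = 0.011302
L_1(5.7) = (5.7 - 0)/(2 - 0) × (5.7 - 4)/(2 - 4) × (5.7 - 6)/(2 - 6) × (5.7 - 8)/(2 - 8) = -0.069647
L_2(5.7) = (5.7 - 0)/(4 - 0) × (5.7 - 2)/(4 - 2) × (5.7 - 6)/(4 - 6) × (5.7 - 8)/(4 - 8) = 0.227377
L_3(5.7) = (5.7 - 0)/(6 - 0) × (5.7 - 2)/(6 - 2) × (5.7 - 4)/(6 - 4) × (5.7 - 8)/(6 - 8) = 0.858978
L_4(5.7) = (5.7 - 0)/(8 - 0) × (5.7 - 2)/(8 - 2) × (5.7 - 4)/(8 - 4) × (5.7 - 6)/(8 - 6) = -0.028010

P(5.7) = 25×L_0(5.7) + (-2)×L_1(5.7) + (-10)×L_2(5.7) + (-11)×L_3(5.7) + (-15)×L_4(5.7)
P(5.7) = -10.880520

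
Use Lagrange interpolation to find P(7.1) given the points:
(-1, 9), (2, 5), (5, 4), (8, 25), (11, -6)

Lagrange interpolation formula:
P(x) = Σ yᵢ × Lᵢ(x)
where Lᵢ(x) = Π_{j≠i} (x - xⱼ)/(xᵢ - xⱼ)

L_0(7.1) = (7.1 - 2)/(-1 - 2) × (7.1 - 5)/(-1 - 5) × (7.1 - 8)/(-1 - 8) × (7.1 - 11)/(-1 - 11) = 0.019338
L_1(7.1) = (7.1 - (-1))/(2 - (-1)) × (7.1 - 5)/(2 - 5) × (7.1 - 8)/(2 - 8) × (7.1 - 11)/(2 - 11) = -0.122850
L_2(7.1) = (7.1 - (-1))/(5 - (-1)) × (7.1 - 2)/(5 - 2) × (7.1 - 8)/(5 - 8) × (7.1 - 11)/(5 - 11) = 0.447525
L_3(7.1) = (7.1 - (-1))/(8 - (-1)) × (7.1 - 2)/(8 - 2) × (7.1 - 5)/(8 - 5) × (7.1 - 11)/(8 - 11) = 0.696150
L_4(7.1) = (7.1 - (-1))/(11 - (-1)) × (7.1 - 2)/(11 - 2) × (7.1 - 5)/(11 - 5) × (7.1 - 8)/(11 - 8) = -0.040163

P(7.1) = 9×L_0(7.1) + 5×L_1(7.1) + 4×L_2(7.1) + 25×L_3(7.1) + (-6)×L_4(7.1)
P(7.1) = 18.994612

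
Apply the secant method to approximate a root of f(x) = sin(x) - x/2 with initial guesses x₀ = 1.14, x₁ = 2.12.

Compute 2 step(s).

f(x) = sin(x) - x/2
x₀ = 1.14, x₁ = 2.12

Secant formula: x_{n+1} = x_n - f(x_n)(x_n - x_{n-1})/(f(x_n) - f(x_{n-1}))

Iteration 1:
  f(1.140000) = 0.338633
  f(2.120000) = -0.207060
  x_2 = 2.120000 - (-0.207060)×(2.120000 - 1.140000)/(-0.207060 - 0.338633)
       = 1.748146
Iteration 2:
  f(2.120000) = -0.207060
  f(1.748146) = 0.110242
  x_3 = 1.748146 - 0.110242×(1.748146 - 2.120000)/(0.110242 - (-0.207060))
       = 1.877341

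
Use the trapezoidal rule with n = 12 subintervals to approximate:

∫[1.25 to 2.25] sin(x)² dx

f(x) = sin(x)²
a = 1.25, b = 2.25, n = 12
h = (b - a)/n = 0.083333

Trapezoidal rule: (h/2)[f(x₀) + 2f(x₁) + 2f(x₂) + ... + f(xₙ)]

x_0 = 1.2500, f(x_0) = 0.900572, coefficient = 1
x_1 = 1.3333, f(x_1) = 0.944663, coefficient = 2
x_2 = 1.4167, f(x_2) = 0.976432, coefficient = 2
x_3 = 1.5000, f(x_3) = 0.994996, coefficient = 2
x_4 = 1.5833, f(x_4) = 0.999843, coefficient = 2
x_5 = 1.6667, f(x_5) = 0.990837, coefficient = 2
x_6 = 1.7500, f(x_6) = 0.968228, coefficient = 2
x_7 = 1.8333, f(x_7) = 0.932643, coefficient = 2
x_8 = 1.9167, f(x_8) = 0.885068, coefficient = 2
x_9 = 2.0000, f(x_9) = 0.826822, coefficient = 2
x_10 = 2.0833, f(x_10) = 0.759518, coefficient = 2
x_11 = 2.1667, f(x_11) = 0.685022, coefficient = 2
x_12 = 2.2500, f(x_12) = 0.605398, coefficient = 1

I ≈ (0.083333/2) × 21.434115 = 0.893088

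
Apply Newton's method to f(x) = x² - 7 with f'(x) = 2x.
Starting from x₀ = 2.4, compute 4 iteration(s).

f(x) = x² - 7
f'(x) = 2x
x₀ = 2.4

Newton-Raphson formula: x_{n+1} = x_n - f(x_n)/f'(x_n)

Iteration 1:
  f(2.400000) = -1.240000
  f'(2.400000) = 4.800000
  x_1 = 2.400000 - (-1.240000)/4.800000 = 2.658333
Iteration 2:
  f(2.658333) = 0.066736
  f'(2.658333) = 5.316667
  x_2 = 2.658333 - 0.066736/5.316667 = 2.645781
Iteration 3:
  f(2.645781) = 0.000158
  f'(2.645781) = 5.291562
  x_3 = 2.645781 - 0.000158/5.291562 = 2.645751
Iteration 4:
  f(2.645751) = 0.000000
  f'(2.645751) = 5.291503
  x_4 = 2.645751 - 0.000000/5.291503 = 2.645751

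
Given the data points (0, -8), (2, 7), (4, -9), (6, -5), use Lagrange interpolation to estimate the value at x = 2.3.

Lagrange interpolation formula:
P(x) = Σ yᵢ × Lᵢ(x)
where Lᵢ(x) = Π_{j≠i} (x - xⱼ)/(xᵢ - xⱼ)

L_0(2.3) = (2.3 - 2)/(0 - 2) × (2.3 - 4)/(0 - 4) × (2.3 - 6)/(0 - 6) = -0.039312
L_1(2.3) = (2.3 - 0)/(2 - 0) × (2.3 - 4)/(2 - 4) × (2.3 - 6)/(2 - 6) = 0.904188
L_2(2.3) = (2.3 - 0)/(4 - 0) × (2.3 - 2)/(4 - 2) × (2.3 - 6)/(4 - 6) = 0.159562
L_3(2.3) = (2.3 - 0)/(6 - 0) × (2.3 - 2)/(6 - 2) × (2.3 - 4)/(6 - 4) = -0.024437

P(2.3) = (-8)×L_0(2.3) + 7×L_1(2.3) + (-9)×L_2(2.3) + (-5)×L_3(2.3)
P(2.3) = 5.329938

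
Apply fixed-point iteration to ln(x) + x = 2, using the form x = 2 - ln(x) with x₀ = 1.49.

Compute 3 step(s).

Equation: ln(x) + x = 2
Fixed-point form: x = 2 - ln(x)
x₀ = 1.49

x_1 = g(1.490000) = 1.601224
x_2 = g(1.601224) = 1.529232
x_3 = g(1.529232) = 1.575235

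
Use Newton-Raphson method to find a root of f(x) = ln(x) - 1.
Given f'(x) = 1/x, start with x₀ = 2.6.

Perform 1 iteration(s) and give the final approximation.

f(x) = ln(x) - 1
f'(x) = 1/x
x₀ = 2.6

Newton-Raphson formula: x_{n+1} = x_n - f(x_n)/f'(x_n)

Iteration 1:
  f(2.600000) = -0.044489
  f'(2.600000) = 0.384615
  x_1 = 2.600000 - (-0.044489)/0.384615 = 2.715670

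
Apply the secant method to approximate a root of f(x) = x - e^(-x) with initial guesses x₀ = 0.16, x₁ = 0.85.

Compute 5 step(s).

f(x) = x - e^(-x)
x₀ = 0.16, x₁ = 0.85

Secant formula: x_{n+1} = x_n - f(x_n)(x_n - x_{n-1})/(f(x_n) - f(x_{n-1}))

Iteration 1:
  f(0.160000) = -0.692144
  f(0.850000) = 0.422585
  x_2 = 0.850000 - 0.422585×(0.850000 - 0.160000)/(0.422585 - (-0.692144))
       = 0.588426
Iteration 2:
  f(0.850000) = 0.422585
  f(0.588426) = 0.033226
  x_3 = 0.588426 - 0.033226×(0.588426 - 0.850000)/(0.033226 - 0.422585)
       = 0.566105
Iteration 3:
  f(0.588426) = 0.033226
  f(0.566105) = -0.001628
  x_4 = 0.566105 - (-0.001628)×(0.566105 - 0.588426)/(-0.001628 - 0.033226)
       = 0.567147
Iteration 4:
  f(0.566105) = -0.001628
  f(0.567147) = 0.000006
  x_5 = 0.567147 - 0.000006×(0.567147 - 0.566105)/(0.000006 - (-0.001628))
       = 0.567143
Iteration 5:
  f(0.567147) = 0.000006
  f(0.567143) = 0.000000
  x_6 = 0.567143 - 0.000000×(0.567143 - 0.567147)/(0.000000 - 0.000006)
       = 0.567143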